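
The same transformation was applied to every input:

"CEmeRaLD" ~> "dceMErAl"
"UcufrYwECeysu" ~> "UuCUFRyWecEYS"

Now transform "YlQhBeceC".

In each case the input is transformed by: move the last character to the front, then flip the case of every letter.
"YlQhBeceC" → "CYlQhBece" → "cyLqHbECE".
(Check on "UcufrYwECeysu": → "uUcufrYwECeys" → "UuCUFRyWecEYS" ✓)

cyLqHbECE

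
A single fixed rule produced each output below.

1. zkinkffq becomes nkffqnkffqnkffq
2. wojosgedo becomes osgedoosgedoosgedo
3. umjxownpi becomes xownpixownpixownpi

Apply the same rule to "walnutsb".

The transformation: delete the first 3 characters, then write the whole string 3 times in a row.
"walnutsb" → "nutsb" → "nutsbnutsbnutsb".
(Check on "umjxownpi": → "xownpi" → "xownpixownpixownpi" ✓)

nutsbnutsbnutsb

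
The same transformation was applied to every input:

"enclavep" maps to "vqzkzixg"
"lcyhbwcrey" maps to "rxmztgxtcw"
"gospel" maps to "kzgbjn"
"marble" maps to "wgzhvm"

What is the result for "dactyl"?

otgyvx

Looking at the pairs, the operation is to shift every letter 5 places backward in the alphabet (wrapping around), then swap the front and back halves of the string.
Working it through for "dactyl": intermediate "yvxotg", final "otgyvx".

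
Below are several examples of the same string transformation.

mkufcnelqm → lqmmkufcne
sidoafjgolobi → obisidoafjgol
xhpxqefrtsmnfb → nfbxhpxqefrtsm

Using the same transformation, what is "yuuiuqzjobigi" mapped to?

igiyuuiuqzjob

The pattern: move the last 3 characters to the front (rotate right by 3).
On "yuuiuqzjobigi" that produces "igiyuuiuqzjob".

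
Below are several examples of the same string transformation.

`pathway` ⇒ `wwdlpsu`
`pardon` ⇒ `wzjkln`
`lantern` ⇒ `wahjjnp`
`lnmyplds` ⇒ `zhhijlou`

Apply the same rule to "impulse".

The rule is to sort the characters into alphabetical order, then shift every letter 4 places backward in the alphabet (wrapping around).
"impulse" → "eilmpsu" → "aehiloq".
(Check on "pathway": → "aahptwy" → "wwdlpsu" ✓)

aehiloq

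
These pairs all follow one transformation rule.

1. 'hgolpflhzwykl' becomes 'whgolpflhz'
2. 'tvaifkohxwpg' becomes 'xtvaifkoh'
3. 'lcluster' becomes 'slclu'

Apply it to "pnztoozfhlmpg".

The rule is to delete the last 3 characters, then move the last character to the front.
For "pnztoozfhlmpg", step one produces "pnztoozfhl"; step two turns that into "lpnztoozfh".

lpnztoozfh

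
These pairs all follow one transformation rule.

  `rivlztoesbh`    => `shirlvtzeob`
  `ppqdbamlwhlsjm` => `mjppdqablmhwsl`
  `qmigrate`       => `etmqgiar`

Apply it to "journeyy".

The pattern: swap each adjacent pair of characters (1↔2, 3↔4, ...), then move the last 2 characters to the front (rotate right by 2).
"journeyy" → "ojruenyy" → "yyojruen".
(Check on "ppqdbamlwhlsjm": → "ppdqablmhwslmj" → "mjppdqablmhwsl" ✓)

yyojruen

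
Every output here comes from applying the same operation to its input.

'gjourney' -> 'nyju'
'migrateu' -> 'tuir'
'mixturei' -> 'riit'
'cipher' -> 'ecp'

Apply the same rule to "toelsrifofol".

The transformation: swap the front and back halves of the string, then keep every other character starting from the second (positions 2nd, 4th, 6th, ...).
So "toelsrifofol" becomes "fflolr".

fflolr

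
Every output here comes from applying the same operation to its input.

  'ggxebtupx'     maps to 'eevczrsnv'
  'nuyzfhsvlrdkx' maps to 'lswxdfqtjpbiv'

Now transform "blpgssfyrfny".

The pattern: shift every letter 2 places backward in the alphabet (wrapping around).
So "blpgssfyrfny" becomes "zjneqqdwpdlw".

zjneqqdwpdlw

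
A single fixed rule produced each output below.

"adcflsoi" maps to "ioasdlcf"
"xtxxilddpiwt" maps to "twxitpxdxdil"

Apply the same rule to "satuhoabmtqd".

dqstamtbuaho

Each output is the input with this applied: move the last character to the front, then take characters alternately from the front and the back (1st, last, 2nd, 2nd-last, ...).
"satuhoabmtqd" → "dsatuhoabmtq" → "dqstamtbuaho".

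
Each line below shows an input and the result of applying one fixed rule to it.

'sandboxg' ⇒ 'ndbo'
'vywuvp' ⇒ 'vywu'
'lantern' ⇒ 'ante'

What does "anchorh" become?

ncho

The rule is to move the last 2 characters to the front (rotate right by 2), then keep only the last 4 characters.
"anchorh" → "rhancho" → "ncho".
(Check on "sandboxg": → "xgsandbo" → "ndbo" ✓)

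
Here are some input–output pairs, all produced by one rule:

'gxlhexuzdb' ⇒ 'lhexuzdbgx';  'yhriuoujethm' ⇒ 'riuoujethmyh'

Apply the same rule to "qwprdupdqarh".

prdupdqarhqw

Rule — move the first 2 characters to the end (rotate left by 2).
So "qwprdupdqarh" becomes "prdupdqarhqw".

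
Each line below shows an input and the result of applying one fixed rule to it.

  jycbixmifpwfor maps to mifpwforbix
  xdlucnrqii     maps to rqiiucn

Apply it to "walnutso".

The rule is to delete the first 3 characters, then move the first 3 characters to the end (rotate left by 3).
Applying both steps to "walnutso": "nutso", then "sonut".

sonut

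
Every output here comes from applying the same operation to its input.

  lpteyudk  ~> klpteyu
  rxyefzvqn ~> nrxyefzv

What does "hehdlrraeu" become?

uhehdlrra

The transformation: move the last character to the front, then delete the last character.
On "hehdlrraeu" that produces "uhehdlrra".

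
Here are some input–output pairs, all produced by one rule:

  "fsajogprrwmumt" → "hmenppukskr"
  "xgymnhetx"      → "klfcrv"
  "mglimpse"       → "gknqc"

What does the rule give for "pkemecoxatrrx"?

What's happening: delete the first 3 characters, then shift every letter 2 places backward in the alphabet (wrapping around).
For "pkemecoxatrrx", step one produces "mecoxatrrx"; step two turns that into "kcamvyrppv".

kcamvyrppv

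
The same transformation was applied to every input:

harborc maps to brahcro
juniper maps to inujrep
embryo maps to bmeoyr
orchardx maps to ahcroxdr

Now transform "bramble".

marbelb

Rule — move the last 3 characters to the front (rotate right by 3), then reverse the string.
"bramble" → "blebram" → "marbelb".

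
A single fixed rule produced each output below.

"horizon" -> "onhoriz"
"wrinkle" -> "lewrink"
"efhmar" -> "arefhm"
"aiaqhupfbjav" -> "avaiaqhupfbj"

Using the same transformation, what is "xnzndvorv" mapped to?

The pattern: move the last 2 characters to the front (rotate right by 2).
On "xnzndvorv" that produces "rvxnzndvo".

rvxnzndvo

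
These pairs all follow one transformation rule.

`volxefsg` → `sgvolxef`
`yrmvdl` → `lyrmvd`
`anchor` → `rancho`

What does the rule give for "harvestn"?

Looking at the pairs, the operation is to swap the front and back halves of the string, then move the first 2 characters to the end (rotate left by 2).
"harvestn" → "estnharv" → "tnharves".

tnharves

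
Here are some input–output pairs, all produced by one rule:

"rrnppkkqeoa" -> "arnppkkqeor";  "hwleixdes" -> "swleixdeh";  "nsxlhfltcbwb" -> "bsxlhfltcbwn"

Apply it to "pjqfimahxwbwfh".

hjqfimahxwbwfp

In each case the input is transformed by: swap the first and last characters.
For "pjqfimahxwbwfh" the result is "hjqfimahxwbwfp".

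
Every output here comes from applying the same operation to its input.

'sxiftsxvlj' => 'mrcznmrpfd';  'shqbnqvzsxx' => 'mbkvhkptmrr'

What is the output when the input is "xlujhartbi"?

rfodbulnvc

Rule — shift every letter 6 places backward in the alphabet (wrapping around).
For "xlujhartbi" the result is "rfodbulnvc".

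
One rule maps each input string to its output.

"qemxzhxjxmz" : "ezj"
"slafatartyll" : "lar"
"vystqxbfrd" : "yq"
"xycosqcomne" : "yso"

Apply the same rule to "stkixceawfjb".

Looking at the pairs, the operation is to delete the last 3 characters, then keep one character in every 3, starting at position 2 (positions 2nd, 5th, 8th, ...).
On "stkixceawfjb": the first step gives "stkixceaw", and the second then gives "txa".

txa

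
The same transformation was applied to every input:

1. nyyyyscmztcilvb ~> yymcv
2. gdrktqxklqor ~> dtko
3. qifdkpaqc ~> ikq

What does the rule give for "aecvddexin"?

Each output is the input with this applied: keep one character in every 3, starting at position 2 (positions 2nd, 5th, 8th, ...).
On "aecvddexin" that produces "edx".

edx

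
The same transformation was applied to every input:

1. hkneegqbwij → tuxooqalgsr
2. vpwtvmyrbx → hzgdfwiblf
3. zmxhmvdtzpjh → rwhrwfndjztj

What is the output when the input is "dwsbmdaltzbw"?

The rule is to shift every letter 10 places forward in the alphabet (wrapping around), then swap the first and last characters.
For "dwsbmdaltzbw", step one produces "ngclwnkvdjlg"; step two turns that into "ggclwnkvdjln".

ggclwnkvdjln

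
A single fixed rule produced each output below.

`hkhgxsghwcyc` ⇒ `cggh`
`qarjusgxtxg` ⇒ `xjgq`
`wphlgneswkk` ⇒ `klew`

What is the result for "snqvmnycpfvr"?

What's happening: keep one character in every 3, starting at position 1 (positions 1st, 4th, 7th, ...), then swap the first and last characters.
On "snqvmnycpfvr": the first step gives "svyf", and the second then gives "fvys".

fvys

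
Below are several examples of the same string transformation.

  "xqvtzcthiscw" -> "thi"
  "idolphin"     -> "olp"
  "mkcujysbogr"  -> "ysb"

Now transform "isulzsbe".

ulz

What's happening: delete the last 3 characters, then keep only the last 3 characters.
Applying both steps to "isulzsbe": "isulz", then "ulz".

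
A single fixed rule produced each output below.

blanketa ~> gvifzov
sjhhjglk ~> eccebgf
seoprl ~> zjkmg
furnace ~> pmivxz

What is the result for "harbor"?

vmwjm

The rule is to delete the first character, then shift every letter 5 places backward in the alphabet (wrapping around).
Applying both steps to "harbor": "arbor", then "vmwjm".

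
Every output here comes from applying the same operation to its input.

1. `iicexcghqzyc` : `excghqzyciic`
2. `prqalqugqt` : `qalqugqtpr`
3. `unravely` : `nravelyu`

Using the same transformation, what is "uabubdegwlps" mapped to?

The pattern: swap the front and back halves of the string, then move the last 3 characters to the front (rotate right by 3).
For "uabubdegwlps" the result is "ubdegwlpsuab".
(Check on "prqalqugqt": → "qugqtprqal" → "qalqugqtpr" ✓)

ubdegwlpsuab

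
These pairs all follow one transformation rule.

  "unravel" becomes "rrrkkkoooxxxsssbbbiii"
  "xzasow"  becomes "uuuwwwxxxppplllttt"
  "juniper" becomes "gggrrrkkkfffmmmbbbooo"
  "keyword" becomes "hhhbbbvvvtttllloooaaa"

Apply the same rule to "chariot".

zzzeeexxxoooffflllqqq

The pattern: shift every letter 3 places backward in the alphabet (wrapping around), then repeat every character 3 times.
For "chariot", step one produces "zexoflq"; step two turns that into "zzzeeexxxoooffflllqqq".
(Check on "xzasow": → "uwxplt" → "uuuwwwxxxppplllttt" ✓)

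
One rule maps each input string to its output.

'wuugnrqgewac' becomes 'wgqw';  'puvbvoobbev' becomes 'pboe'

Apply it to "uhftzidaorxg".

The rule is to keep one character in every 3, starting at position 1 (positions 1st, 4th, 7th, ...).
So "uhftzidaorxg" becomes "utdr".

utdr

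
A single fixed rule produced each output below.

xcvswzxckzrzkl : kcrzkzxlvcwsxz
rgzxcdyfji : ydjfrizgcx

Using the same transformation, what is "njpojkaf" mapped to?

kjfajnop

The pattern: swap the front and back halves of the string, then swap each adjacent pair of characters (1↔2, 3↔4, ...).
Doing the same to "njpojkaf": "kjfajnop".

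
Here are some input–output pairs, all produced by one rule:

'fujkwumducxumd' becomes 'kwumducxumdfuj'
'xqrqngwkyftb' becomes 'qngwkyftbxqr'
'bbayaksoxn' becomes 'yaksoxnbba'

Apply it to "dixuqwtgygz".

The pattern: move the first 3 characters to the end (rotate left by 3).
"dixuqwtgygz" → "uqwtgygzdix".

uqwtgygzdix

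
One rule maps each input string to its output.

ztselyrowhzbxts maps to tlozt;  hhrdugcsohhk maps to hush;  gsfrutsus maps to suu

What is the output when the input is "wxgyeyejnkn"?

xejn

In each case the input is transformed by: keep one character in every 3, starting at position 2 (positions 2nd, 5th, 8th, ...).
On "wxgyeyejnkn" that produces "xejn".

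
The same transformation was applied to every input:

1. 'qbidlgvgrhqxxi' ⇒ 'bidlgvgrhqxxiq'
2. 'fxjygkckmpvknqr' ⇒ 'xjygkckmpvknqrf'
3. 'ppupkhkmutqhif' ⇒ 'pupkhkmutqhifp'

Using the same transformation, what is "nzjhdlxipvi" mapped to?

zjhdlxipvin

Rule — move the first character to the end.
Applying that to "nzjhdlxipvi" gives "zjhdlxipvin".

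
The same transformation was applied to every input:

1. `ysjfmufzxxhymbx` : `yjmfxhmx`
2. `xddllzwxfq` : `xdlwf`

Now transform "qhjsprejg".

Each output is the input with this applied: keep every other character starting from the first (positions 1st, 3rd, 5th, ...).
Applying that to "qhjsprejg" gives "qjpeg".

qjpeg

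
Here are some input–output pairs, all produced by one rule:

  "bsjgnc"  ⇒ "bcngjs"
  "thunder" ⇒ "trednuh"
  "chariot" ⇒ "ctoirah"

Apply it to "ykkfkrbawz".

What's happening: reverse the string, then move the last character to the front.
"ykkfkrbawz" → "zwabrkfkky" → "yzwabrkfkk".

yzwabrkfkk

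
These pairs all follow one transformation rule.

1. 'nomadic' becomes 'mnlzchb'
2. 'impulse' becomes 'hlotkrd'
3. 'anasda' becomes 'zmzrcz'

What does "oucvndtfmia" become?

ntbumcselhz

What's happening: shift every letter 1 place backward in the alphabet (wrapping around).
Doing the same to "oucvndtfmia": "ntbumcselhz".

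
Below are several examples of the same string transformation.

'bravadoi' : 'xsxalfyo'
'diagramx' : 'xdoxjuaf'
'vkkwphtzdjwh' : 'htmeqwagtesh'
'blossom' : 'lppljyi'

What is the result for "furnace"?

okxzbcr

What's happening: shift every letter 3 places backward in the alphabet (wrapping around), then move the first 2 characters to the end (rotate left by 2).
On "furnace": the first step gives "crokxzb", and the second then gives "okxzbcr".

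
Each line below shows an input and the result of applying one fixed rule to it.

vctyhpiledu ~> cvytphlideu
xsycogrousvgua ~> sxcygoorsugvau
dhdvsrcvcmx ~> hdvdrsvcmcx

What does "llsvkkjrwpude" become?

In each case the input is transformed by: swap each adjacent pair of characters (1↔2, 3↔4, ...).
Applying that to "llsvkkjrwpude" gives "llvskkrjpwdue".

llvskkrjpwdue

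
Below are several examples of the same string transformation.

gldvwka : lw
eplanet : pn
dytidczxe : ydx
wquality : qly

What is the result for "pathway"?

Each output is the input with this applied: keep one character in every 3, starting at position 2 (positions 2nd, 5th, 8th, ...).
Applying that to "pathway" gives "aw".

aw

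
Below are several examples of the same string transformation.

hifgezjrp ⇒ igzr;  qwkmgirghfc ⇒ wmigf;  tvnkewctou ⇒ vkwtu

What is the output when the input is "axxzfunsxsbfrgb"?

xzussfg

The transformation: keep every other character starting from the second (positions 2nd, 4th, 6th, ...).
"axxzfunsxsbfrgb" → "xzussfg".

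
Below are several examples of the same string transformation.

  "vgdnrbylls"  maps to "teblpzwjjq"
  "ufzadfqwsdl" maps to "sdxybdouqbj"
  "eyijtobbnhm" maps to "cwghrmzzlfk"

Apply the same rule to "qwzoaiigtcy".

In each case the input is transformed by: shift every letter 2 places backward in the alphabet (wrapping around).
"qwzoaiigtcy" → "ouxmyggeraw".

ouxmyggeraw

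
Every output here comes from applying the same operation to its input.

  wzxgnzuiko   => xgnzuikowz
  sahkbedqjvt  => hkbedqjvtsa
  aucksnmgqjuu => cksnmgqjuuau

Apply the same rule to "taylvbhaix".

The rule is to move the first 2 characters to the end (rotate left by 2).
"taylvbhaix" → "ylvbhaixta".

ylvbhaixta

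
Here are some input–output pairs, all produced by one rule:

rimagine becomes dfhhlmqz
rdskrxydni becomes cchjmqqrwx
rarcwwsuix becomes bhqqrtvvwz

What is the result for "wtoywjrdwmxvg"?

cfilnqsuvvvwx

In each case the input is transformed by: shift every letter 1 place backward in the alphabet (wrapping around), then sort the characters into alphabetical order.
On "wtoywjrdwmxvg": the first step gives "vsnxviqcvlwuf", and the second then gives "cfilnqsuvvvwx".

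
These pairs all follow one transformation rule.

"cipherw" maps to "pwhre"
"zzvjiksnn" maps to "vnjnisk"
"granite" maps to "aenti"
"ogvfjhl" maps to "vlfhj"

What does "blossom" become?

omsos

Looking at the pairs, the operation is to delete the first 2 characters, then take characters alternately from the front and the back (1st, last, 2nd, 2nd-last, ...).
"blossom" → "omsos".
(Check on "cipherw": → "pherw" → "pwhre" ✓)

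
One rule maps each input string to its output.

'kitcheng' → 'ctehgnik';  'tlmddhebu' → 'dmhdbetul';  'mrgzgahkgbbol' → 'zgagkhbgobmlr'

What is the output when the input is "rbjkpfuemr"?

kjfpeurmbr

In each case the input is transformed by: move the first 2 characters to the end (rotate left by 2), then swap each adjacent pair of characters (1↔2, 3↔4, ...).
Applying both steps to "rbjkpfuemr": "jkpfuemrrb", then "kjfpeurmbr".
(Check on "kitcheng": → "tchengki" → "ctehgnik" ✓)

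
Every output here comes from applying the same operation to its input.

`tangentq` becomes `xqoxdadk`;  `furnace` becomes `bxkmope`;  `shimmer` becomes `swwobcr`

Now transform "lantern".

xdobxvk

Each output is the input with this applied: move the first 2 characters to the end (rotate left by 2), then shift every letter 10 places forward in the alphabet (wrapping around).
"lantern" → "nternla" → "xdobxvk".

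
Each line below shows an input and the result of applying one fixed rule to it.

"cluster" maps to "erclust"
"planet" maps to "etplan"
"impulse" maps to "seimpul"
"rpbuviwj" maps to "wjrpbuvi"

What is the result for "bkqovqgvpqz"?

qzbkqovqgvp

What's happening: move the last 2 characters to the front (rotate right by 2).
On "bkqovqgvpqz" that produces "qzbkqovqgvp".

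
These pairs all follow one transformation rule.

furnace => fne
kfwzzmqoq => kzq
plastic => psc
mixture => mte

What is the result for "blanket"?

bnt

The transformation: keep one character in every 3, starting at position 1 (positions 1st, 4th, 7th, ...).
On "blanket" that produces "bnt".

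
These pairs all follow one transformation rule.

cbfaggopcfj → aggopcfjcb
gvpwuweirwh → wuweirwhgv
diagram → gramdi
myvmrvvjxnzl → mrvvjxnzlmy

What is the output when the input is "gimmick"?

mickgi

The rule is to move the first 3 characters to the end (rotate left by 3), then delete the last character.
Starting from "gimmick": after the first operation, "mickgim"; after the second, "mickgi".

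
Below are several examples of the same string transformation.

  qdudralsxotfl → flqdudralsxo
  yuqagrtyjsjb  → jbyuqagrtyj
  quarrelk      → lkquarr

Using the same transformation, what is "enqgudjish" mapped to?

In each case the input is transformed by: move the last 3 characters to the front (rotate right by 3), then delete the first character.
On "enqgudjish": the first step gives "ishenqgudj", and the second then gives "shenqgudj".

shenqgudj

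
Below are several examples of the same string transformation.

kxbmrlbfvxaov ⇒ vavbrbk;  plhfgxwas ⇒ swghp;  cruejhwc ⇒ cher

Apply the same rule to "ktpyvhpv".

vhyt

In each case the input is transformed by: reverse the string, then keep every other character starting from the first (positions 1st, 3rd, 5th, ...).
Doing the same to "ktpyvhpv": "vhyt".
(Check on "kxbmrlbfvxaov": → "voaxvfblrmbxk" → "vavbrbk" ✓)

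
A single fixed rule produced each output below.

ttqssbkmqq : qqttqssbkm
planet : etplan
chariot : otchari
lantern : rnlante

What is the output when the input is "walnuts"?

tswalnu

The pattern: move the last 2 characters to the front (rotate right by 2).
"walnuts" → "tswalnu".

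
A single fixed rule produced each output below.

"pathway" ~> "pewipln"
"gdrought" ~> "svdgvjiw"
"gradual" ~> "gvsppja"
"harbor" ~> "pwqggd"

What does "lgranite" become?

The pattern: shift every letter 11 places backward in the alphabet (wrapping around), then swap each adjacent pair of characters (1↔2, 3↔4, ...).
Applying both steps to "lgranite": "avgpcxit", then "vapgxcti".

vapgxcti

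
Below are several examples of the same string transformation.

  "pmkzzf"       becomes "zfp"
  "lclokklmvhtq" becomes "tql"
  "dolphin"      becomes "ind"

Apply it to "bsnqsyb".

ybb

Each output is the input with this applied: move the last 2 characters to the front (rotate right by 2), then keep only the first 3 characters.
Applying both steps to "bsnqsyb": "ybbsnqs", then "ybb".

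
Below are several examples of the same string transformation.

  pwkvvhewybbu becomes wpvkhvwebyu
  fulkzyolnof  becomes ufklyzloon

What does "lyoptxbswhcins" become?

ylpoxtsbhwics

In each case the input is transformed by: swap each adjacent pair of characters (1↔2, 3↔4, ...), then delete the last character.
Working it through for "lyoptxbswhcins": intermediate "ylpoxtsbhwicsn", final "ylpoxtsbhwics".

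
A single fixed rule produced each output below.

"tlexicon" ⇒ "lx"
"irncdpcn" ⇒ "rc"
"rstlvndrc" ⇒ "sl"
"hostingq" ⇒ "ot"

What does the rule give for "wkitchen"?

In each case the input is transformed by: keep every other character starting from the second (positions 2nd, 4th, 6th, ...), then delete the last 2 characters.
On "wkitchen": the first step gives "kthn", and the second then gives "kt".

kt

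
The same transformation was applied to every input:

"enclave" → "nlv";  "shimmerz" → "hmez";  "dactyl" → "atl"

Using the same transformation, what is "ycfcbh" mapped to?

cch

The pattern: keep every other character starting from the second (positions 2nd, 4th, 6th, ...).
Applying that to "ycfcbh" gives "cch".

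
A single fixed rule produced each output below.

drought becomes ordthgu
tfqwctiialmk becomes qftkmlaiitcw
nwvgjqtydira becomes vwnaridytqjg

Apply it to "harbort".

rahtrob

What's happening: move the first 3 characters to the end (rotate left by 3), then reverse the string.
On "harbort": the first step gives "borthar", and the second then gives "rahtrob".
(Check on "nwvgjqtydira": → "gjqtydiranwv" → "vwnaridytqjg" ✓)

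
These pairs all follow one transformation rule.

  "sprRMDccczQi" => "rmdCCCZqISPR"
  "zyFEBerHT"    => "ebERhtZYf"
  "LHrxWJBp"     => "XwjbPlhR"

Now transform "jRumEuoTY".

Looking at the pairs, the operation is to move the first 3 characters to the end (rotate left by 3), then flip the case of every letter.
Working it through for "jRumEuoTY": intermediate "mEuoTYjRu", final "MeUOtyJrU".

MeUOtyJrU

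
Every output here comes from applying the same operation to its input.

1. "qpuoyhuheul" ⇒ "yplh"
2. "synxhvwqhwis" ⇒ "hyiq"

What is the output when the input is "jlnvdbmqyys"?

dlsq

The transformation: keep one character in every 3, starting at position 2 (positions 2nd, 5th, 8th, ...), then swap each adjacent pair of characters (1↔2, 3↔4, ...).
For "jlnvdbmqyys", step one produces "ldqs"; step two turns that into "dlsq".
(Check on "synxhvwqhwis": → "yhqi" → "hyiq" ✓)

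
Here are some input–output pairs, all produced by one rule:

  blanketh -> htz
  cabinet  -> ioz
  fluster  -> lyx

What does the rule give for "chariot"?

The pattern: keep one character in every 3, starting at position 1 (positions 1st, 4th, 7th, ...), then shift every letter 6 places forward in the alphabet (wrapping around).
On "chariot": the first step gives "crt", and the second then gives "ixz".

ixz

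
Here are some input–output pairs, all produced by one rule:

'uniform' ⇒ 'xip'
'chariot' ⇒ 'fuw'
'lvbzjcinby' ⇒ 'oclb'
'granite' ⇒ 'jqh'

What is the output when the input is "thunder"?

wqu

The pattern: keep one character in every 3, starting at position 1 (positions 1st, 4th, 7th, ...), then shift every letter 3 places forward in the alphabet (wrapping around).
Applying that to "thunder" gives "wqu".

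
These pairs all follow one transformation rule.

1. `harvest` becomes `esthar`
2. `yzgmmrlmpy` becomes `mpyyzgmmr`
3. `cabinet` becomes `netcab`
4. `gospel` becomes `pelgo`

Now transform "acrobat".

Looking at the pairs, the operation is to move the last 3 characters to the front (rotate right by 3), then delete the last character.
"acrobat" → "batacro" → "batacr".

batacr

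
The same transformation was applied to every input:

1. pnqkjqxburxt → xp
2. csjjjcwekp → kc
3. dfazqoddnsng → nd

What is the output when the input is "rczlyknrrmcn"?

What's happening: swap the first and last characters, then keep only the last 2 characters.
Starting from "rczlyknrrmcn": after the first operation, "nczlyknrrmcr"; after the second, "cr".
(Check on "csjjjcwekp": → "psjjjcwekc" → "kc" ✓)

cr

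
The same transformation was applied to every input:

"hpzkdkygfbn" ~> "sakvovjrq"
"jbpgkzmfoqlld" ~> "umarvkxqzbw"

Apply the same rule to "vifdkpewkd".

Rule — shift every letter 11 places forward in the alphabet (wrapping around), then delete the last 2 characters.
Applying both steps to "vifdkpewkd": "gtqovaphvo", then "gtqovaph".

gtqovaph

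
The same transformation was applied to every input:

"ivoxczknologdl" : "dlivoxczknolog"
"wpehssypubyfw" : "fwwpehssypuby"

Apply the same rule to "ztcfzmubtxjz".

In each case the input is transformed by: move the last 2 characters to the front (rotate right by 2).
On "ztcfzmubtxjz" that produces "jzztcfzmubtx".

jzztcfzmubtx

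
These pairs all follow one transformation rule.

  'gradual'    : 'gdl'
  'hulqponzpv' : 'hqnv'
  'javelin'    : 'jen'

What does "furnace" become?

The rule is to keep one character in every 3, starting at position 1 (positions 1st, 4th, 7th, ...).
Doing the same to "furnace": "fne".

fne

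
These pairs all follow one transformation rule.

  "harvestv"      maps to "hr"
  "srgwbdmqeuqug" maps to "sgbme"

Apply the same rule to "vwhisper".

The rule is to keep every other character starting from the first (positions 1st, 3rd, 5th, ...), then delete the last 2 characters.
Starting from "vwhisper": after the first operation, "vhse"; after the second, "vh".

vh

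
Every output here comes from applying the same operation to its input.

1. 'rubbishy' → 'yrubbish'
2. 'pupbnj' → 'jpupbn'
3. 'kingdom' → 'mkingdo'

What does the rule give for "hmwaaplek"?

Looking at the pairs, the operation is to move the last character to the front.
Applying that to "hmwaaplek" gives "khmwaaple".

khmwaaple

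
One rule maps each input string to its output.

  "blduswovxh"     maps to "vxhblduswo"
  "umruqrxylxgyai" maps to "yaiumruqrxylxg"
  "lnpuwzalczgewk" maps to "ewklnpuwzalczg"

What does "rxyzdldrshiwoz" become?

wozrxyzdldrshi

Rule — move the last 3 characters to the front (rotate right by 3).
Applying that to "rxyzdldrshiwoz" gives "wozrxyzdldrshi".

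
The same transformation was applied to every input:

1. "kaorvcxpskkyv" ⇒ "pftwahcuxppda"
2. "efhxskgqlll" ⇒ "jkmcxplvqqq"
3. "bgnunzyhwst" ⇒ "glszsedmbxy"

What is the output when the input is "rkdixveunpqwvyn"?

The transformation: shift every letter 5 places forward in the alphabet (wrapping around).
Applying that to "rkdixveunpqwvyn" gives "wpincajzsuvbads".

wpincajzsuvbads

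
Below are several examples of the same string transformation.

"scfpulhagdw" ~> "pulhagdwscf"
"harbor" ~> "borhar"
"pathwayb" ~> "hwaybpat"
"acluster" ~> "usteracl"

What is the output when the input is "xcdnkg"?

The rule is to move the first 3 characters to the end (rotate left by 3).
Applying that to "xcdnkg" gives "nkgxcd".

nkgxcd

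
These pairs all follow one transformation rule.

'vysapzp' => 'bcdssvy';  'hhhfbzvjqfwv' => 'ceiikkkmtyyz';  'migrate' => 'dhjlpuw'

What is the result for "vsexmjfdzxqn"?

aacghimpqtvy

In each case the input is transformed by: shift every letter 3 places forward in the alphabet (wrapping around), then sort the characters into alphabetical order.
On "vsexmjfdzxqn": the first step gives "yvhapmigcatq", and the second then gives "aacghimpqtvy".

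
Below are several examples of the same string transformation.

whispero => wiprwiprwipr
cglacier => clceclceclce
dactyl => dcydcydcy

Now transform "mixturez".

What's happening: keep every other character starting from the first (positions 1st, 3rd, 5th, ...), then write the whole string 3 times in a row.
"mixturez" → "mxue" → "mxuemxuemxue".

mxuemxuemxue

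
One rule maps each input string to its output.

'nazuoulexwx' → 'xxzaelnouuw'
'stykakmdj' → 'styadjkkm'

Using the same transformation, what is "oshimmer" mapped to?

orsehimm

Looking at the pairs, the operation is to sort the characters into alphabetical order, then move the last 3 characters to the front (rotate right by 3).
Applying both steps to "oshimmer": "ehimmors", then "orsehimm".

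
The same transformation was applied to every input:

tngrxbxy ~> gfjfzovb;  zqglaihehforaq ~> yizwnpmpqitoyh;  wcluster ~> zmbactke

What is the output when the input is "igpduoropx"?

fxwzwclxoq

In each case the input is transformed by: shift every letter 8 places forward in the alphabet (wrapping around), then reverse the string.
Doing the same to "igpduoropx": "fxwzwclxoq".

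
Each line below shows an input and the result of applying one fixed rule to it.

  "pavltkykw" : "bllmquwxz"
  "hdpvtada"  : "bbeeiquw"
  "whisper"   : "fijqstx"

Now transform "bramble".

The pattern: shift every letter 1 place forward in the alphabet (wrapping around), then sort the characters into alphabetical order.
Applying that to "bramble" gives "bccfmns".

bccfmns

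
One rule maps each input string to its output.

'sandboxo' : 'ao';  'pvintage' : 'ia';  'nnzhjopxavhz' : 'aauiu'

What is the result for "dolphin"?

ua

The transformation: shift every letter 13 places forward in the alphabet (wrapping around) — i.e. ROT13, then keep only the vowels.
Working it through for "dolphin": intermediate "qbycuva", final "ua".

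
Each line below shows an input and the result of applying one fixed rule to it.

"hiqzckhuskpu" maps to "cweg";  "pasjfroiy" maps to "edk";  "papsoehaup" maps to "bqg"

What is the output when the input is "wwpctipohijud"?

Rule — shift every letter 12 places forward in the alphabet (wrapping around), then keep one character in every 3, starting at position 3 (positions 3rd, 6th, 9th, ...).
On "wwpctipohijud" that produces "butg".

butg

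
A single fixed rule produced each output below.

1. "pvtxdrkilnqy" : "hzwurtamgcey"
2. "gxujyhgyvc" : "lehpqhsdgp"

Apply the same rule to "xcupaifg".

porjydlg

In each case the input is transformed by: shift every letter 9 places forward in the alphabet (wrapping around), then reverse the string.
So "xcupaifg" becomes "porjydlg".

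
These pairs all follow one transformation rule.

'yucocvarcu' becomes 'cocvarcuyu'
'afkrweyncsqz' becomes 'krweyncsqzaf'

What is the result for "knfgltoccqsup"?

The pattern: move the first 2 characters to the end (rotate left by 2).
On "knfgltoccqsup" that produces "fgltoccqsupkn".

fgltoccqsupkn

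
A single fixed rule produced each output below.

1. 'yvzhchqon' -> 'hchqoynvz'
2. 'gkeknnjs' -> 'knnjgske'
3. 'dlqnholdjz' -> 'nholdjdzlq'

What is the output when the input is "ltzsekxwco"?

sekxwclotz

In each case the input is transformed by: swap the first and last characters, then move the first 3 characters to the end (rotate left by 3).
On "ltzsekxwco": the first step gives "otzsekxwcl", and the second then gives "sekxwclotz".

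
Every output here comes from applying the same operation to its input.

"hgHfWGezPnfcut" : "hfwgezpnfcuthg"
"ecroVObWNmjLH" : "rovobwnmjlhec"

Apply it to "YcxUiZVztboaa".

In each case the input is transformed by: move the first 2 characters to the end (rotate left by 2), then convert every letter to lowercase.
"YcxUiZVztboaa" → "xUiZVztboaaYc" → "xuizvztboaayc".

xuizvztboaayc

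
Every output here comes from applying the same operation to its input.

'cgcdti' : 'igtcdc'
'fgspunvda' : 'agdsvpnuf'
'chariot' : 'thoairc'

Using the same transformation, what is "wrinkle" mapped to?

Each output is the input with this applied: take characters alternately from the front and the back (1st, last, 2nd, 2nd-last, ...), then move the first character to the end.
For "wrinkle", step one produces "werlikn"; step two turns that into "erliknw".

erliknw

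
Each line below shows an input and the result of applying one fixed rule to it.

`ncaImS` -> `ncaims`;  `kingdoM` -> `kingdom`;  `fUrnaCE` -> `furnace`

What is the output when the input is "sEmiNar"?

Each output is the input with this applied: convert every letter to lowercase.
"sEmiNar" → "seminar".

seminar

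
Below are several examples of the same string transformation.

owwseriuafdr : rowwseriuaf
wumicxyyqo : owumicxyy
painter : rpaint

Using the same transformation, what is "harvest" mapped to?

tharve

Each output is the input with this applied: move the last character to the front, then delete the last character.
Working it through for "harvest": intermediate "tharves", final "tharve".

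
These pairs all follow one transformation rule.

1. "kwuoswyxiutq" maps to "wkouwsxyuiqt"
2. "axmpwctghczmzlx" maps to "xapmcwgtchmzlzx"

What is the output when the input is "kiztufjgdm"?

Each output is the input with this applied: swap each adjacent pair of characters (1↔2, 3↔4, ...).
Doing the same to "kiztufjgdm": "iktzfugjmd".

iktzfugjmd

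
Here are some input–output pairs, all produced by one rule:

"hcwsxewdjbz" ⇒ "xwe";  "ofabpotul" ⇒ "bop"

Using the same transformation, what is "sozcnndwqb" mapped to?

What's happening: take characters alternately from the front and the back (1st, last, 2nd, 2nd-last, ...), then keep only the last 3 characters.
Applying both steps to "sozcnndwqb": "sboqzwcdnn", then "dnn".

dnn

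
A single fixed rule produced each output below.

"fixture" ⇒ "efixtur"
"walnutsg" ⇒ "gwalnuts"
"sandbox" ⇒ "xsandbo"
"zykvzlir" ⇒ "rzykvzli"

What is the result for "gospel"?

lgospe

Each output is the input with this applied: move the last character to the front.
On "gospel" that produces "lgospe".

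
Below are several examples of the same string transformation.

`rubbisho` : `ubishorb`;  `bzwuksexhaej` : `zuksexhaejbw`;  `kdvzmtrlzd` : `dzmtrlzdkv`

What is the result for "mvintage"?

Looking at the pairs, the operation is to move the first 2 characters to the end (rotate left by 2), then swap the first and last characters.
For "mvintage", step one produces "intagemv"; step two turns that into "vntagemi".

vntagemi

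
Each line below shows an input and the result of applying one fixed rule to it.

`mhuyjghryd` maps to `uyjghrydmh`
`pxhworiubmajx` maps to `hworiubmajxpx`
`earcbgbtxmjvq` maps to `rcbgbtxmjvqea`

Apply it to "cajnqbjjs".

In each case the input is transformed by: move the first 2 characters to the end (rotate left by 2).
"cajnqbjjs" → "jnqbjjsca".

jnqbjjsca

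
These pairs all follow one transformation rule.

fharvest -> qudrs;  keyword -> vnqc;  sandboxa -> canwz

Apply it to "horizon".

hynm

The rule is to shift every letter 1 place backward in the alphabet (wrapping around), then delete the first 3 characters.
"horizon" → "gnqhynm" → "hynm".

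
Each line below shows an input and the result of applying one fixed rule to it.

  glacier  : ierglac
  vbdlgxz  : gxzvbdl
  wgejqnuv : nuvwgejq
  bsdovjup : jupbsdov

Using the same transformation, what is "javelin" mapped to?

The transformation: move the last 3 characters to the front (rotate right by 3).
On "javelin" that produces "linjave".

linjave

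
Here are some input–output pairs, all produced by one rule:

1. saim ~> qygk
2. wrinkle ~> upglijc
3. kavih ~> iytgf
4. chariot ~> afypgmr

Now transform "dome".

In each case the input is transformed by: shift every letter 2 places backward in the alphabet (wrapping around).
"dome" → "bmkc".

bmkc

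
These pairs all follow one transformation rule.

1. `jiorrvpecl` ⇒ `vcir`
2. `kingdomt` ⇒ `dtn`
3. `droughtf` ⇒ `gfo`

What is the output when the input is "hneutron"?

tne

The rule is to swap the front and back halves of the string, then keep one character in every 3, starting at position 1 (positions 1st, 4th, 7th, ...).
Working it through for "hneutron": intermediate "tronhneu", final "tne".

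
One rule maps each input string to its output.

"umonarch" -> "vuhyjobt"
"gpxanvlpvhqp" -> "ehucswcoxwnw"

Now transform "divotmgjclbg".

What's happening: move the first 2 characters to the end (rotate left by 2), then shift every letter 7 places forward in the alphabet (wrapping around).
Starting from "divotmgjclbg": after the first operation, "votmgjclbgdi"; after the second, "cvatnqjsinkp".
(Check on "gpxanvlpvhqp": → "xanvlpvhqpgp" → "ehucswcoxwnw" ✓)

cvatnqjsinkp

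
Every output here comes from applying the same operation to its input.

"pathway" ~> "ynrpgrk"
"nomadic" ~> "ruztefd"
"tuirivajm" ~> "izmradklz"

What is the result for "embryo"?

ipfvds

Each output is the input with this applied: move the first 3 characters to the end (rotate left by 3), then shift every letter 9 places backward in the alphabet (wrapping around).
For "embryo", step one produces "ryoemb"; step two turns that into "ipfvds".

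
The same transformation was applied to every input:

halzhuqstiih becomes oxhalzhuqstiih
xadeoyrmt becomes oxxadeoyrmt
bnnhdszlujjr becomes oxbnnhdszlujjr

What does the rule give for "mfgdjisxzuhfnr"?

Each output is the input with this applied: prepend "ox".
So "mfgdjisxzuhfnr" becomes "oxmfgdjisxzuhfnr".

oxmfgdjisxzuhfnr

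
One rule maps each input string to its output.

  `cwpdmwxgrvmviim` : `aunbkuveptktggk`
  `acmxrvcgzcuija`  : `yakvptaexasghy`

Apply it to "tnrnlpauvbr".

What's happening: shift every letter 2 places backward in the alphabet (wrapping around).
For "tnrnlpauvbr" the result is "rlpljnystzp".

rlpljnystzp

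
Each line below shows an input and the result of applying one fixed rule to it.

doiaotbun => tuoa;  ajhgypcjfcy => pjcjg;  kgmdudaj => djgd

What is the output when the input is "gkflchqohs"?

hoskl

Looking at the pairs, the operation is to keep every other character starting from the second (positions 2nd, 4th, 6th, ...), then move the first 2 characters to the end (rotate left by 2).
Applying both steps to "gkflchqohs": "klhos", then "hoskl".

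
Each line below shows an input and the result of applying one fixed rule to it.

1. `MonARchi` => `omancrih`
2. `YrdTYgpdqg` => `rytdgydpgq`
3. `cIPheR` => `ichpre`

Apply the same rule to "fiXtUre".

What's happening: swap each adjacent pair of characters (1↔2, 3↔4, ...), then convert every letter to lowercase.
On "fiXtUre": the first step gives "iftXrUe", and the second then gives "iftxrue".

iftxrue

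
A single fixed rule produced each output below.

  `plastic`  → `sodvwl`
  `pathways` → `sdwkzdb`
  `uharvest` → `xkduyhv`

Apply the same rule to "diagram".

gldjud

Each output is the input with this applied: delete the last character, then shift every letter 3 places forward in the alphabet (wrapping around).
Applying that to "diagram" gives "gldjud".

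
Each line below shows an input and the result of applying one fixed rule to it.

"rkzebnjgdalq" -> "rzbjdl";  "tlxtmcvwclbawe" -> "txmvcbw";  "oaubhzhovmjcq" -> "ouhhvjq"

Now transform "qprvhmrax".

qrhrx

The rule is to keep every other character starting from the first (positions 1st, 3rd, 5th, ...).
On "qprvhmrax" that produces "qrhrx".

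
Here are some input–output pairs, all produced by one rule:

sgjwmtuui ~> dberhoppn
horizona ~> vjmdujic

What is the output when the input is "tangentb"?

What's happening: shift every letter 5 places backward in the alphabet (wrapping around), then swap the first and last characters.
"tangentb" → "ovibziow" → "wvibzioo".

wvibzioo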